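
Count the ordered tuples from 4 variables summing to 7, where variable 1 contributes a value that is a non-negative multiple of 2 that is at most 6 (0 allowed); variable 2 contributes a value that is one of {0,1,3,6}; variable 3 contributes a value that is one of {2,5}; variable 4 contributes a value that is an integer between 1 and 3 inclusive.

6

The generating function for the choices is (1 + y^2 + y^4 + y^6)·(1 + y + y^3 + y^6)·(y^2 + y^5)·(y + y^2 + y^3); the count is [y^7].
(1 + y^2 + y^4 + y^6) has coefficients 1,0,1,0,1,0,1 for degrees 0…6.
(1 + y + y^3 + y^6) has coefficients 1,1,0,1,0,0,1,0 for degrees 0…7.
Multiplying by (y^2 + y^5) gives running coefficients 0,0,1,1,0,2,1,0 for degrees 0…7.
Finally multiplying by (y + y^2 + y^3), the product of all factors after the first has coefficients 0,0,0,1,2,2,3,3 for degrees 0…7.
[y^7] = 1·3 + 1·2 + 1·1 + 1·0 = 6.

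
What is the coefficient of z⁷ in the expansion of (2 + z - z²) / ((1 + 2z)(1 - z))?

The denominator gives the recurrence a_n = −a_(n−1) + 2a_(n−2) for n ≥ 3; the numerator fixes a_0 = 2, a_1 = -1, a_2 = 4.
Iterating: 2, -1, 4, -6, 14, -26, 54, -106, so a_7 = -106.

-106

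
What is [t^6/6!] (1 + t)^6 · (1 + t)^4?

151200

The EGF product rule gives c_6 = Σ_{k_1+k_2=6} C(6; k_1,k_2) · ∏ g_i(k_i), where (1+t)^6 gives the falling factorial (6)_k; (1+t)^4 gives the falling factorial (4)_k.
g_1(k) for k = 0…6: 1, 6, 30, 120, 360, 720, 720.
g_2(k) for k = 0…6: 1, 4, 12, 24, 24, 0, 0.
c_6 = Σ_k C(6,k)·g_1(k)·g_2(6−k) = 15·30·24 + 20·120·24 + 15·360·12 + 6·720·4 + 1·720·1 = 10800 + 57600 + 64800 + 17280 + 720 = 151200.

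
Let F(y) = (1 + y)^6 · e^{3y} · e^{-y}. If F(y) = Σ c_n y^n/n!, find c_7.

The EGF product rule gives c_7 = Σ_{k_1+k_2+k_3=7} C(7; k_1,k_2,k_3) · ∏ g_i(k_i), where (1+y)^6 gives the falling factorial (6)_k; e^{3y} gives (3)^k; e^{-y} gives (-1)^k.
g_1(k) for k = 0…7: 1, 6, 30, 120, 360, 720, 720, 0.
g_2(k) for k = 0…7: 1, 3, 9, 27, 81, 243, 729, 2187.
g_3(k) for k = 0…7: 1, -1, 1, -1, 1, -1, 1, -1.
First combine the last two factors: h(k) = Σ_j C(k,j)·g_2(j)·g_3(k−j) for k = 0…7: 1, 2, 4, 8, 16, 32, 64, 128.
c_7 = Σ_k C(7,k)·g_1(k)·h(7−k) = 1·1·128 + 7·6·64 + 21·30·32 + 35·120·16 + 35·360·8 + 21·720·4 + 7·720·2 = 128 + 2688 + 20160 + 67200 + 100800 + 60480 + 10080 = 261536.

261536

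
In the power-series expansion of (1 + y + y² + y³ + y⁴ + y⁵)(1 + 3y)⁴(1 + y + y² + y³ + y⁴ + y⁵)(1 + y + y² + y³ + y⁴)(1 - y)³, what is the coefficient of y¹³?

120

(1 + y + y² + y³ + y⁴ + y⁵) has coefficients 1,1,1,1,1,1 for degrees 0…5.
(1 + 3y)⁴ has coefficients 1,12,54,108,81,0,0,0,0,0,0,0,0,0 for degrees 0…13.
Multiplying by (1 + y + y² + y³ + y⁴ + y⁵) gives running coefficients 1,13,67,175,256,256,255,243,189,81,0,0,0,0 for degrees 0…13.
Multiplying by (1 + y + y² + y³ + y⁴) gives running coefficients 1,14,81,256,512,767,1009,1185,1199,1024,768,513,270,81 for degrees 0…13.
Finally multiplying by (1 - y)³, the product of all factors after the first has coefficients 1,11,42,54,-27,-82,-12,-53,-96,-27,108,82,11,42 for degrees 0…13.
[y¹³] = 1·42 + 1·11 + 1·82 + 1·108 + 1·(-27) + 1·(-96) = 120.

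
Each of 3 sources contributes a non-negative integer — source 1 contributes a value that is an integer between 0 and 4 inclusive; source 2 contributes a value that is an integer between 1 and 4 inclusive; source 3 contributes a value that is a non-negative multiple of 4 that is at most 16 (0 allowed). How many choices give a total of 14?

5

The generating function for the choices is (1 + z + z^2 + z^3 + z^4)·(z + z^2 + z^3 + z^4)·(1 + z^4 + z^8 + z^12 + z^16); the count is [z^14].
(1 + z + z^2 + z^3 + z^4) has coefficients 1,1,1,1,1 for degrees 0…4.
(z + z^2 + z^3 + z^4) has coefficients 0,1,1,1,1,0,0,0,0,0,0,0,0,0,0 for degrees 0…14.
Finally multiplying by (1 + z^4 + z^8 + z^12 + z^16), the product of all factors after the first has coefficients 0,1,1,1,1,1,1,1,1,1,1,1,1,1,1 for degrees 0…14.
[z^14] = 1·1 + 1·1 + 1·1 + 1·1 + 1·1 = 5.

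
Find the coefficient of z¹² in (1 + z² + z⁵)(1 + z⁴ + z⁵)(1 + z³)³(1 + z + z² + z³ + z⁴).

34

(1 + z² + z⁵) has coefficients 1,0,1,0,0,1 for degrees 0…5.
(1 + z⁴ + z⁵) has coefficients 1,0,0,0,1,1,0,0,0,0,0,0,0 for degrees 0…12.
Multiplying by (1 + z³)³ gives running coefficients 1,0,0,3,1,1,3,3,3,1,3,3,0 for degrees 0…12.
Finally multiplying by (1 + z + z² + z³ + z⁴), the product of all factors after the first has coefficients 1,1,1,4,5,5,8,11,11,11,13,13,10 for degrees 0…12.
[z¹²] = 1·10 + 1·13 + 1·11 = 34.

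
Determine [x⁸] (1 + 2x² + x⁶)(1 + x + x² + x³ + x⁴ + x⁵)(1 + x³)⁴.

31

(1 + 2x² + x⁶) has coefficients 1,0,2,0,0,0,1 for degrees 0…6.
(1 + x + x² + x³ + x⁴ + x⁵) has coefficients 1,1,1,1,1,1,0,0,0 for degrees 0…8.
Finally multiplying by (1 + x³)⁴, the product of all factors after the first has coefficients 1,1,1,5,5,5,10,10,10 for degrees 0…8.
[x⁸] = 1·10 + 2·10 + 1·1 = 31.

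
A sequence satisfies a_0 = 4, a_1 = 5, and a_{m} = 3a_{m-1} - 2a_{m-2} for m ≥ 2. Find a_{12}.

4099

The ordinary generating function has denominator 1 - 3q + 2q^2.
Iterating the recurrence: a_0,…,a_{12} = 4, 5, 7, 11, 19, 35, 67, 131, 259, 515, 1027, 2051, 4099.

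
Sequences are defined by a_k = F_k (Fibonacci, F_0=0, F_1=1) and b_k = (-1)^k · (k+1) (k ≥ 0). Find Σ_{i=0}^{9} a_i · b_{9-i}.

21

Write out a_i and b_{9-i} for i = 0,…,9 and sum the products.
Σ = 0·(-10) + 1·9 + 1·(-8) + 2·7 + 3·(-6) + 5·5 + 8·(-4) + 13·3 + 21·(-2) + 34·1 = 21.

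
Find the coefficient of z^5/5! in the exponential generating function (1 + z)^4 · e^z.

501

The EGF product rule gives c_5 = Σ_{k_1+k_2=5} C(5; k_1,k_2) · ∏ g_i(k_i), where (1+z)^4 gives the falling factorial (4)_k; e^z gives (1)^k.
g_1(k) for k = 0…5: 1, 4, 12, 24, 24, 0.
g_2(k) for k = 0…5: 1, 1, 1, 1, 1, 1.
c_5 = Σ_k C(5,k)·g_1(k)·g_2(5−k) = 1·1·1 + 5·4·1 + 10·12·1 + 10·24·1 + 5·24·1 = 1 + 20 + 120 + 240 + 120 = 501.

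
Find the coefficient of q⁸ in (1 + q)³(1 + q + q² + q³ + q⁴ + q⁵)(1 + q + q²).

(1 + q)³ has coefficients 1,3,3,1 for degrees 0…3.
(1 + q + q² + q³ + q⁴ + q⁵) has coefficients 1,1,1,1,1,1,0,0,0 for degrees 0…8.
Finally multiplying by (1 + q + q²), the product of all factors after the first has coefficients 1,2,3,3,3,3,2,1,0 for degrees 0…8.
[q⁸] = 1·0 + 3·1 + 3·2 + 1·3 = 12.

12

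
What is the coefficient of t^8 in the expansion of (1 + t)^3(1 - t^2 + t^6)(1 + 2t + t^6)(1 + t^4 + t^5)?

(1 + t)^3 has coefficients 1,3,3,1 for degrees 0…3.
(1 - t^2 + t^6) has coefficients 1,0,-1,0,0,0,1,0,0 for degrees 0…8.
Multiplying by (1 + 2t + t^6) gives running coefficients 1,2,-1,-2,0,0,2,2,-1 for degrees 0…8.
Finally multiplying by (1 + t^4 + t^5), the product of all factors after the first has coefficients 1,2,-1,-2,1,3,3,-1,-3 for degrees 0…8.
[t^8] = 1·(-3) + 3·(-1) + 3·3 + 1·3 = 6.

6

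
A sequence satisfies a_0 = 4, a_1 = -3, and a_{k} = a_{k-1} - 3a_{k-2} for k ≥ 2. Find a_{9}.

642

The ordinary generating function has denominator 1 - z + 3z^2.
Iterating the recurrence: a_0,…,a_{9} = 4, -3, -15, -6, 39, 57, -60, -231, -51, 642.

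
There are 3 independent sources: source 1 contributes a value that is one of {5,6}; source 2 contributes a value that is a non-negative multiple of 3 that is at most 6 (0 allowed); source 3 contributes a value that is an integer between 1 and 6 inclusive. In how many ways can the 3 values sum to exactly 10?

The generating function for the choices is (x^5 + x^6)·(1 + x^3 + x^6)·(x + x^2 + x^3 + x^4 + x^5 + x^6); the count is [x^10].
(x^5 + x^6) has coefficients 0,0,0,0,0,1,1 for degrees 0…6.
(1 + x^3 + x^6) has coefficients 1,0,0,1,0,0,1,0,0,0,0 for degrees 0…10.
Finally multiplying by (x + x^2 + x^3 + x^4 + x^5 + x^6), the product of all factors after the first has coefficients 0,1,1,1,2,2,2,2,2,2,1 for degrees 0…10.
[x^10] = 1·2 + 1·2 = 4.

4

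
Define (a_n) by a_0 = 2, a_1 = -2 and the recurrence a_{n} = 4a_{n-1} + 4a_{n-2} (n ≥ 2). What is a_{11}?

The ordinary generating function has denominator 1 - 4q - 4q^2.
Iterating the recurrence: a_0,…,a_{11} = 2, -2, 0, -8, -32, -160, -768, -3712, -17920, -86528, -417792, -2017280.

-2017280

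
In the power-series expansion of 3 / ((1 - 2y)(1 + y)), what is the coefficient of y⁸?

513

Partial fractions give a closed form: a_n = (2)·2^n + (1)·(-1)^n.
At n = 8: a_8 = 513.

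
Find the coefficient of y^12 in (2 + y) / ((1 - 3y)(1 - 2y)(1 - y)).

Partial fractions give a closed form: a_n = (21/2)·3^n + (-10)·2^n + (3/2)·1^n.
At n = 12: a_12 = 5539172.

5539172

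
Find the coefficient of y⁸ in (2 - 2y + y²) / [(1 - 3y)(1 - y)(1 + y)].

10662

Partial fractions give a closed form: a_n = (13/8)·3^n + (-1/4)·1^n + (5/8)·(-1)^n.
At n = 8: a_8 = 10662.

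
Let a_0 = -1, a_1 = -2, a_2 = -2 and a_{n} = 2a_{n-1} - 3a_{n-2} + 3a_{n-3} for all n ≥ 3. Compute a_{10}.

The ordinary generating function has denominator 1 - 2q + 3q^2 - 3q^3.
Iterating the recurrence: a_0,…,a_{10} = -1, -2, -2, -1, -2, -7, -11, -7, -2, -16, -47.

-47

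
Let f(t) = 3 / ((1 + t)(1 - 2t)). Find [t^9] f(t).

1023

Partial fractions give a closed form: a_n = (1)·(-1)^n + (2)·2^n.
At n = 9: a_9 = 1023.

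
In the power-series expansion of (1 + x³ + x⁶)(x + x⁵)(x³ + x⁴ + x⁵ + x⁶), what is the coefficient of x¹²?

(1 + x³ + x⁶) has coefficients 1,0,0,1,0,0,1 for degrees 0…6.
(x + x⁵) has coefficients 0,1,0,0,0,1,0,0,0,0,0,0,0 for degrees 0…12.
Finally multiplying by (x³ + x⁴ + x⁵ + x⁶), the product of all factors after the first has coefficients 0,0,0,0,1,1,1,1,1,1,1,1,0 for degrees 0…12.
[x¹²] = 1·0 + 1·1 + 1·1 = 2.

2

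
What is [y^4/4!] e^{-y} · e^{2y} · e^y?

16

The EGF product rule gives c_4 = Σ_{k_1+k_2+k_3=4} C(4; k_1,k_2,k_3) · ∏ g_i(k_i), where e^{-y} gives (-1)^k; e^{2y} gives (2)^k; e^y gives (1)^k.
g_1(k) for k = 0…4: 1, -1, 1, -1, 1.
g_2(k) for k = 0…4: 1, 2, 4, 8, 16.
g_3(k) for k = 0…4: 1, 1, 1, 1, 1.
First combine the last two factors: h(k) = Σ_j C(k,j)·g_2(j)·g_3(k−j) for k = 0…4: 1, 3, 9, 27, 81.
c_4 = Σ_k C(4,k)·g_1(k)·h(4−k) = 1·1·81 + 4·(-1)·27 + 6·1·9 + 4·(-1)·3 + 1·1·1 = 81 − 108 + 54 − 12 + 1 = 16.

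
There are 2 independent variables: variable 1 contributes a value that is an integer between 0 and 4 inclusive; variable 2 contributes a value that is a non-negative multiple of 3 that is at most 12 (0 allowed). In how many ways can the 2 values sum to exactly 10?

The generating function for the choices is (1 + y + y^2 + y^3 + y^4)·(1 + y^3 + y^6 + y^9 + y^12); the count is [y^10].
(1 + y + y^2 + y^3 + y^4) has coefficients 1,1,1,1,1 for degrees 0…4.
(1 + y^3 + y^6 + y^9 + y^12) has coefficients 1,0,0,1,0,0,1,0,0,1,0 for degrees 0…10.
[y^10] = 1·0 + 1·1 + 1·0 + 1·0 + 1·1 = 2.

2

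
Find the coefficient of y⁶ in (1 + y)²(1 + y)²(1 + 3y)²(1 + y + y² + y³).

206

(1 + y)² has coefficients 1,2,1 for degrees 0…2.
(1 + y)² has coefficients 1,2,1,0,0,0,0 for degrees 0…6.
Multiplying by (1 + 3y)² gives running coefficients 1,8,22,24,9,0,0 for degrees 0…6.
Finally multiplying by (1 + y + y² + y³), the product of all factors after the first has coefficients 1,9,31,55,63,55,33 for degrees 0…6.
[y⁶] = 1·33 + 2·55 + 1·63 = 206.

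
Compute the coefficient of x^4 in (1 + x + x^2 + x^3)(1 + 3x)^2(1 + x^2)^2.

48

(1 + x + x^2 + x^3) has coefficients 1,1,1,1 for degrees 0…3.
(1 + 3x)^2 has coefficients 1,6,9,0,0 for degrees 0…4.
Finally multiplying by (1 + x^2)^2, the product of all factors after the first has coefficients 1,6,11,12,19 for degrees 0…4.
[x^4] = 1·19 + 1·12 + 1·11 + 1·6 = 48.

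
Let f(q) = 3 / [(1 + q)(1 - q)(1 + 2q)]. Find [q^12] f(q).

16383

Partial fractions give a closed form: a_n = (-3/2)·(-1)^n + (1/2)·1^n + (4)·(-2)^n.
At n = 12: a_12 = 16383.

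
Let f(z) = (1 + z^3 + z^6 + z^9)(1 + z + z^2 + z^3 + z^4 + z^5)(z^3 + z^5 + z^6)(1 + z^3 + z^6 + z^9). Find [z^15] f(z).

(1 + z^3 + z^6 + z^9) has coefficients 1,0,0,1,0,0,1,0,0,1 for degrees 0…9.
(1 + z + z^2 + z^3 + z^4 + z^5) has coefficients 1,1,1,1,1,1,0,0,0,0,0,0,0,0,0,0 for degrees 0…15.
Multiplying by (z^3 + z^5 + z^6) gives running coefficients 0,0,0,1,1,2,3,3,3,2,2,1,0,0,0,0 for degrees 0…15.
Finally multiplying by (1 + z^3 + z^6 + z^9), the product of all factors after the first has coefficients 0,0,0,1,1,2,4,4,5,6,6,6,6,6,6,5 for degrees 0…15.
[z^15] = 1·5 + 1·6 + 1·6 + 1·4 = 21.

21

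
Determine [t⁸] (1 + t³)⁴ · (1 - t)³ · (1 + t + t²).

(1 + t³)⁴ has coefficients 1,0,0,4,0,0,6,0,0 for degrees 0…8.
(1 - t)³ has coefficients 1,-3,3,-1,0,0,0,0,0 for degrees 0…8.
Finally multiplying by (1 + t + t²), the product of all factors after the first has coefficients 1,-2,1,-1,2,-1,0,0,0 for degrees 0…8.
[t⁸] = 1·0 + 4·(-1) + 6·1 = 2.

2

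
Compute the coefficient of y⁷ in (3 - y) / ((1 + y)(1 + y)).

-31

The denominator gives the recurrence a_n = −2a_(n−1) − a_(n−2) for n ≥ 2; the numerator fixes a_0 = 3, a_1 = -7.
Iterating: 3, -7, 11, -15, 19, -23, 27, -31, so a_7 = -31.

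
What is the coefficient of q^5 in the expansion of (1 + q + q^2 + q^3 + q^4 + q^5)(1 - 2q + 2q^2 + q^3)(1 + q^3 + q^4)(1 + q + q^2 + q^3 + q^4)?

(1 + q + q^2 + q^3 + q^4 + q^5) has coefficients 1,1,1,1,1,1 for degrees 0…5.
(1 - 2q + 2q^2 + q^3) has coefficients 1,-2,2,1,0,0 for degrees 0…5.
Multiplying by (1 + q^3 + q^4) gives running coefficients 1,-2,2,2,-1,0 for degrees 0…5.
Finally multiplying by (1 + q + q^2 + q^3 + q^4), the product of all factors after the first has coefficients 1,-1,1,3,2,1 for degrees 0…5.
[q^5] = 1·1 + 1·2 + 1·3 + 1·1 + 1·(-1) + 1·1 = 7.

7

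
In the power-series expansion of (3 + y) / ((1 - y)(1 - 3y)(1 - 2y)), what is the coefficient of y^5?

Partial fractions give a closed form: a_n = (2)·1^n + (15)·3^n + (-14)·2^n.
At n = 5: a_5 = 3199.

3199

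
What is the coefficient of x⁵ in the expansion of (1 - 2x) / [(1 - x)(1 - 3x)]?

122

Partial fractions give a closed form: a_n = (1/2)·1^n + (1/2)·3^n.
At n = 5: a_5 = 122.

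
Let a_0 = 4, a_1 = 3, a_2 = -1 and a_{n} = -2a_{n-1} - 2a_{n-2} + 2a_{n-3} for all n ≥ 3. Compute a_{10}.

-336

The ordinary generating function has denominator 1 + 2z + 2z^2 - 2z^3.
Iterating the recurrence: a_0,…,a_{10} = 4, 3, -1, 4, 0, -10, 28, -36, -4, 136, -336.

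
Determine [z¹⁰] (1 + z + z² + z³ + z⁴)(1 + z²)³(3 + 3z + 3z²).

(1 + z + z² + z³ + z⁴) has coefficients 1,1,1,1,1 for degrees 0…4.
(1 + z²)³ has coefficients 1,0,3,0,3,0,1,0,0,0,0 for degrees 0…10.
Finally multiplying by (3 + 3z + 3z²), the product of all factors after the first has coefficients 3,3,12,9,18,9,12,3,3,0,0 for degrees 0…10.
[z¹⁰] = 1·0 + 1·0 + 1·3 + 1·3 + 1·12 = 18.

18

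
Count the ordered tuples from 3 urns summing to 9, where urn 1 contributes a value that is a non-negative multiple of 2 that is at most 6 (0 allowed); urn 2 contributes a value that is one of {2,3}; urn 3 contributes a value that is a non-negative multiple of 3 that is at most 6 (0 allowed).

3

The generating function for the choices is (1 + t^2 + t^4 + t^6)·(t^2 + t^3)·(1 + t^3 + t^6); the count is [t^9].
(1 + t^2 + t^4 + t^6) has coefficients 1,0,1,0,1,0,1 for degrees 0…6.
(t^2 + t^3) has coefficients 0,0,1,1,0,0,0,0,0,0 for degrees 0…9.
Finally multiplying by (1 + t^3 + t^6), the product of all factors after the first has coefficients 0,0,1,1,0,1,1,0,1,1 for degrees 0…9.
[t^9] = 1·1 + 1·0 + 1·1 + 1·1 = 3.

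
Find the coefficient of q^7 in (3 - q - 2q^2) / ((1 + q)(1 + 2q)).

The denominator gives the recurrence a_n = −3a_(n−1) − 2a_(n−2) for n ≥ 3; the numerator fixes a_0 = 3, a_1 = -10, a_2 = 22.
Iterating: 3, -10, 22, -46, 94, -190, 382, -766, so a_7 = -766.

-766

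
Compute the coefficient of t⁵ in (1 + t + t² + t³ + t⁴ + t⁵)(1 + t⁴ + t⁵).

(1 + t + t² + t³ + t⁴ + t⁵) has coefficients 1,1,1,1,1,1 for degrees 0…5.
(1 + t⁴ + t⁵) has coefficients 1,0,0,0,1,1 for degrees 0…5.
[t⁵] = 1·1 + 1·1 + 1·0 + 1·0 + 1·0 + 1·1 = 3.

3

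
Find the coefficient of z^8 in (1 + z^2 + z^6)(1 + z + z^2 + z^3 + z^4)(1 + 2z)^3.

(1 + z^2 + z^6) has coefficients 1,0,1,0,0,0,1 for degrees 0…6.
(1 + z + z^2 + z^3 + z^4) has coefficients 1,1,1,1,1,0,0,0,0 for degrees 0…8.
Finally multiplying by (1 + 2z)^3, the product of all factors after the first has coefficients 1,7,19,27,27,26,20,8,0 for degrees 0…8.
[z^8] = 1·0 + 1·20 + 1·19 = 39.

39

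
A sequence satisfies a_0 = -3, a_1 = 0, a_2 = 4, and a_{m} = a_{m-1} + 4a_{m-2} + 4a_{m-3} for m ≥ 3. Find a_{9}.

-136

The ordinary generating function has denominator 1 - y - 4y^2 - 4y^3.
Iterating the recurrence: a_0,…,a_{9} = -3, 0, 4, -8, 8, -8, -8, -8, -72, -136.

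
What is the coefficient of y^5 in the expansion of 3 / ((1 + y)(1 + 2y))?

-189

Partial fractions give a closed form: a_n = (-3)·(-1)^n + (6)·(-2)^n.
At n = 5: a_5 = -189.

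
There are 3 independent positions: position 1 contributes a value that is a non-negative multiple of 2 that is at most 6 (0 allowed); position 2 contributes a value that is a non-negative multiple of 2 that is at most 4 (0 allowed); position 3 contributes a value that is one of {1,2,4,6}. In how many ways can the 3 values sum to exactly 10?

The generating function for the choices is (1 + x² + x⁴ + x⁶)·(1 + x² + x⁴)·(x + x² + x⁴ + x⁶); the count is [x¹⁰].
(1 + x² + x⁴ + x⁶) has coefficients 1,0,1,0,1,0,1 for degrees 0…6.
(1 + x² + x⁴) has coefficients 1,0,1,0,1,0,0,0,0,0,0 for degrees 0…10.
Finally multiplying by (x + x² + x⁴ + x⁶), the product of all factors after the first has coefficients 0,1,1,1,2,1,3,0,2,0,1 for degrees 0…10.
[x¹⁰] = 1·1 + 1·2 + 1·3 + 1·2 = 8.

8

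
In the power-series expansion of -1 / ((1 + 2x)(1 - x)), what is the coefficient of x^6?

Partial fractions give a closed form: a_n = (-2/3)·(-2)^n + (-1/3)·1^n.
At n = 6: a_6 = -43.

-43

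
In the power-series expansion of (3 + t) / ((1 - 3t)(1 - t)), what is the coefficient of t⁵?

1213

Partial fractions give a closed form: a_n = (5)·3^n + (-2)·1^n.
At n = 5: a_5 = 1213.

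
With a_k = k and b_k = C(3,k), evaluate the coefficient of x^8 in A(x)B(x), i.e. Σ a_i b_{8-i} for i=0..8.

52

Write out a_i and b_{8-i} for i = 0,…,8 and sum the products.
Σ = 0·0 + 1·0 + 2·0 + 3·0 + 4·0 + 5·1 + 6·3 + 7·3 + 8·1 = 52.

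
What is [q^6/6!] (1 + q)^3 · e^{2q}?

The EGF product rule gives c_6 = Σ_{k_1+k_2=6} C(6; k_1,k_2) · ∏ g_i(k_i), where (1+q)^3 gives the falling factorial (3)_k; e^{2q} gives (2)^k.
g_1(k) for k = 0…6: 1, 3, 6, 6, 0, 0, 0.
g_2(k) for k = 0…6: 1, 2, 4, 8, 16, 32, 64.
c_6 = Σ_k C(6,k)·g_1(k)·g_2(6−k) = 1·1·64 + 6·3·32 + 15·6·16 + 20·6·8 = 64 + 576 + 1440 + 960 = 3040.

3040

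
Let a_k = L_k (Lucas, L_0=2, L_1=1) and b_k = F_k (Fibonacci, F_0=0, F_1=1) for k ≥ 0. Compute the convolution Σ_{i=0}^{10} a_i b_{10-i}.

Write out a_i and b_{10-i} for i = 0,…,10 and sum the products.
Σ = 2·55 + 1·34 + 3·21 + 4·13 + 7·8 + 11·5 + 18·3 + 29·2 + 47·1 + 76·1 + 123·0 = 605.

605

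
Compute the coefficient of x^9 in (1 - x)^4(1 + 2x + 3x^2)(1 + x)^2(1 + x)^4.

-28

(1 - x)^4 has coefficients 1,-4,6,-4,1 for degrees 0…4.
(1 + 2x + 3x^2) has coefficients 1,2,3,0,0,0,0,0,0,0 for degrees 0…9.
Multiplying by (1 + x)^2 gives running coefficients 1,4,8,8,3,0,0,0,0,0 for degrees 0…9.
Finally multiplying by (1 + x)^4, the product of all factors after the first has coefficients 1,8,30,68,100,96,58,20,3,0 for degrees 0…9.
[x^9] = 1·0 − 4·3 + 6·20 − 4·58 + 1·96 = -28.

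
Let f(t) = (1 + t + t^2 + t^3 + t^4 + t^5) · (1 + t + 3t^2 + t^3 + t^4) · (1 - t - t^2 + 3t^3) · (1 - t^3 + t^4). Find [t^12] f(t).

3

(1 + t + t^2 + t^3 + t^4 + t^5) has coefficients 1,1,1,1,1,1 for degrees 0…5.
(1 + t + 3t^2 + t^3 + t^4) has coefficients 1,1,3,1,1,0,0,0,0,0,0,0,0 for degrees 0…12.
Multiplying by (1 - t - t^2 + 3t^3) gives running coefficients 1,0,1,0,0,7,2,3,0,0,0,0,0 for degrees 0…12.
Finally multiplying by (1 - t^3 + t^4), the product of all factors after the first has coefficients 1,0,1,-1,1,6,3,3,-7,5,-1,3,0 for degrees 0…12.
[t^12] = 1·0 + 1·3 + 1·(-1) + 1·5 + 1·(-7) + 1·3 = 3.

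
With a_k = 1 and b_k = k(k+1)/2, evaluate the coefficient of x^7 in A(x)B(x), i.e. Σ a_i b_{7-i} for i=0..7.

The convolution is the x^7 coefficient of A(x)B(x).
Σ = 1·28 + 1·21 + 1·15 + 1·10 + 1·6 + 1·3 + 1·1 + 1·0 = 84.

84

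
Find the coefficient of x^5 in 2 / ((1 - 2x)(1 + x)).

The denominator gives the recurrence a_n = a_(n−1) + 2a_(n−2) for n ≥ 2; the numerator fixes a_0 = 2, a_1 = 2.
Iterating: 2, 2, 6, 10, 22, 42, so a_5 = 42.

42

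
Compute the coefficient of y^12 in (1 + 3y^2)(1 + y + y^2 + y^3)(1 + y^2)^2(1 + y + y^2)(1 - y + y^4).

20

(1 + 3y^2) has coefficients 1,0,3 for degrees 0…2.
(1 + y + y^2 + y^3) has coefficients 1,1,1,1,0,0,0,0,0,0,0,0,0 for degrees 0…12.
Multiplying by (1 + y^2)^2 gives running coefficients 1,1,3,3,3,3,1,1,0,0,0,0,0 for degrees 0…12.
Multiplying by (1 + y + y^2) gives running coefficients 1,2,5,7,9,9,7,5,2,1,0,0,0 for degrees 0…12.
Finally multiplying by (1 - y + y^4), the product of all factors after the first has coefficients 1,1,3,2,3,2,3,5,6,8,6,5,2 for degrees 0…12.
[y^12] = 1·2 + 3·6 = 20.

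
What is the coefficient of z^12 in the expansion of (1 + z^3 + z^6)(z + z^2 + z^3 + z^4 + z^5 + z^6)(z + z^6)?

(1 + z^3 + z^6) has coefficients 1,0,0,1,0,0,1 for degrees 0…6.
(z + z^2 + z^3 + z^4 + z^5 + z^6) has coefficients 0,1,1,1,1,1,1,0,0,0,0,0,0 for degrees 0…12.
Finally multiplying by (z + z^6), the product of all factors after the first has coefficients 0,0,1,1,1,1,1,2,1,1,1,1,1 for degrees 0…12.
[z^12] = 1·1 + 1·1 + 1·1 = 3.

3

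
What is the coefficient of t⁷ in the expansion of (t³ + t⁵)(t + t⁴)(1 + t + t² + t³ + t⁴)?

3

(t³ + t⁵) has coefficients 0,0,0,1,0,1 for degrees 0…5.
(t + t⁴) has coefficients 0,1,0,0,1,0,0,0 for degrees 0…7.
Finally multiplying by (1 + t + t² + t³ + t⁴), the product of all factors after the first has coefficients 0,1,1,1,2,2,1,1 for degrees 0…7.
[t⁷] = 1·2 + 1·1 = 3.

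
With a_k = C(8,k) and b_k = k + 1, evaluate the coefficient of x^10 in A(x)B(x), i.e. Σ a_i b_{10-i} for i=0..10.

Write out a_i and b_{10-i} for i = 0,…,10 and sum the products.
Σ = 1·11 + 8·10 + 28·9 + 56·8 + 70·7 + 56·6 + 28·5 + 8·4 + 1·3 + 0·2 + 0·1 = 1792.

1792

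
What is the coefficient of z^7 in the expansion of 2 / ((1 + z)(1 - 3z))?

Partial fractions give a closed form: a_n = (1/2)·(-1)^n + (3/2)·3^n.
At n = 7: a_7 = 3280.

3280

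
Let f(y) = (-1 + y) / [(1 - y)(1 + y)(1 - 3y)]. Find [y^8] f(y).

-4921

Partial fractions give a closed form: a_n = (-1/4)·(-1)^n + (-3/4)·3^n.
At n = 8: a_8 = -4921.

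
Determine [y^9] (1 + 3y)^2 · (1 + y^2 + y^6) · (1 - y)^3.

(1 + 3y)^2 has coefficients 1,6,9 for degrees 0…2.
(1 + y^2 + y^6) has coefficients 1,0,1,0,0,0,1,0,0,0 for degrees 0…9.
Finally multiplying by (1 - y)^3, the product of all factors after the first has coefficients 1,-3,4,-4,3,-1,1,-3,3,-1 for degrees 0…9.
[y^9] = 1·(-1) + 6·3 + 9·(-3) = -10.

-10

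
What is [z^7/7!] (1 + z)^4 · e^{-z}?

-225

The EGF product rule gives c_7 = Σ_{k_1+k_2=7} C(7; k_1,k_2) · ∏ g_i(k_i), where (1+z)^4 gives the falling factorial (4)_k; e^{-z} gives (-1)^k.
g_1(k) for k = 0…7: 1, 4, 12, 24, 24, 0, 0, 0.
g_2(k) for k = 0…7: 1, -1, 1, -1, 1, -1, 1, -1.
c_7 = Σ_k C(7,k)·g_1(k)·g_2(7−k) = 1·1·(-1) + 7·4·1 + 21·12·(-1) + 35·24·1 + 35·24·(-1) = −1 + 28 − 252 + 840 − 840 = -225.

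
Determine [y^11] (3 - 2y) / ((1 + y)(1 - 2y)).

2729

The denominator gives the recurrence a_n = a_(n−1) + 2a_(n−2) for n ≥ 2; the numerator fixes a_0 = 3, a_1 = 1.
Iterating: 3, 1, 7, 9, 23, 41, 87, 169, 343, 681, 1367, 2729, so a_11 = 2729.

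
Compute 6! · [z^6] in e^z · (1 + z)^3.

229

The EGF product rule gives c_6 = Σ_{k_1+k_2=6} C(6; k_1,k_2) · ∏ g_i(k_i), where e^z gives (1)^k; (1+z)^3 gives the falling factorial (3)_k.
g_1(k) for k = 0…6: 1, 1, 1, 1, 1, 1, 1.
g_2(k) for k = 0…6: 1, 3, 6, 6, 0, 0, 0.
c_6 = Σ_k C(6,k)·g_1(k)·g_2(6−k) = 20·1·6 + 15·1·6 + 6·1·3 + 1·1·1 = 120 + 90 + 18 + 1 = 229.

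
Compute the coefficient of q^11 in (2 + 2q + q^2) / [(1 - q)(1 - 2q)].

13307

The denominator gives the recurrence a_n = 3a_(n−1) − 2a_(n−2) for n ≥ 3; the numerator fixes a_0 = 2, a_1 = 8, a_2 = 21.
Iterating: 2, 8, 21, 47, 99, 203, 411, 827, 1659, 3323, 6651, 13307, so a_11 = 13307.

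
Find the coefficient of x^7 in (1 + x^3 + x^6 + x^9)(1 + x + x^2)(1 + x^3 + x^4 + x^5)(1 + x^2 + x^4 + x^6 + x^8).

11

(1 + x^3 + x^6 + x^9) has coefficients 1,0,0,1,0,0,1,0 for degrees 0…7.
(1 + x + x^2) has coefficients 1,1,1,0,0,0,0,0 for degrees 0…7.
Multiplying by (1 + x^3 + x^4 + x^5) gives running coefficients 1,1,1,1,2,3,2,1 for degrees 0…7.
Finally multiplying by (1 + x^2 + x^4 + x^6 + x^8), the product of all factors after the first has coefficients 1,1,2,2,4,5,6,6 for degrees 0…7.
[x^7] = 1·6 + 1·4 + 1·1 = 11.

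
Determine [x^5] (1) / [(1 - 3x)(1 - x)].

364

Partial fractions give a closed form: a_n = (3/2)·3^n + (-1/2)·1^n.
At n = 5: a_5 = 364.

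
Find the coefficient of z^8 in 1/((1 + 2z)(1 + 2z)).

The denominator gives the recurrence a_n = −4a_(n−1) − 4a_(n−2) for n ≥ 2; the numerator fixes a_0 = 1, a_1 = -4.
Iterating: 1, -4, 12, -32, 80, -192, 448, -1024, 2304, so a_8 = 2304.

2304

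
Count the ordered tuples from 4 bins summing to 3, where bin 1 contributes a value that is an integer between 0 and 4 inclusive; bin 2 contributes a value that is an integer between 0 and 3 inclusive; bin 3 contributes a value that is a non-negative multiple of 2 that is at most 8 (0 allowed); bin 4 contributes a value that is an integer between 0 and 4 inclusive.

The generating function for the choices is (1 + q + q^2 + q^3 + q^4)·(1 + q + q^2 + q^3)·(1 + q^2 + q^4 + q^6 + q^8)·(1 + q + q^2 + q^3 + q^4); the count is [q^3].
(1 + q + q^2 + q^3 + q^4) has coefficients 1,1,1,1 for degrees 0…3.
(1 + q + q^2 + q^3) has coefficients 1,1,1,1 for degrees 0…3.
Multiplying by (1 + q^2 + q^4 + q^6 + q^8) gives running coefficients 1,1,2,2 for degrees 0…3.
Finally multiplying by (1 + q + q^2 + q^3 + q^4), the product of all factors after the first has coefficients 1,2,4,6 for degrees 0…3.
[q^3] = 1·6 + 1·4 + 1·2 + 1·1 = 13.

13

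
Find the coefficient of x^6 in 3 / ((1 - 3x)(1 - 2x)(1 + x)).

The denominator gives the recurrence a_n = 4a_(n−1) − a_(n−2) − 6a_(n−3) for n ≥ 3; the numerator fixes a_0 = 3, a_1 = 12, a_2 = 45.
Iterating: 3, 12, 45, 150, 483, 1512, 4665, so a_6 = 4665.

4665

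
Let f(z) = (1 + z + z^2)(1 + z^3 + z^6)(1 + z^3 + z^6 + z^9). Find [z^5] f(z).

2

(1 + z + z^2) has coefficients 1,1,1 for degrees 0…2.
(1 + z^3 + z^6) has coefficients 1,0,0,1,0,0 for degrees 0…5.
Finally multiplying by (1 + z^3 + z^6 + z^9), the product of all factors after the first has coefficients 1,0,0,2,0,0 for degrees 0…5.
[z^5] = 1·0 + 1·0 + 1·2 = 2.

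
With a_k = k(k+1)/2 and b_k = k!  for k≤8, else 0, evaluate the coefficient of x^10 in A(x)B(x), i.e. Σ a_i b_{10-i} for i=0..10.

Write out a_i and b_{10-i} for i = 0,…,10 and sum the products.
Σ = 0·0 + 1·0 + 3·40320 + 6·5040 + 10·720 + 15·120 + 21·24 + 28·6 + 36·2 + 45·1 + 55·1 = 161044.

161044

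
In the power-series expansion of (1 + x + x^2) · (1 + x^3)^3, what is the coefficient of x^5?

(1 + x + x^2) has coefficients 1,1,1 for degrees 0…2.
(1 + x^3)^3 has coefficients 1,0,0,3,0,0 for degrees 0…5.
[x^5] = 1·0 + 1·0 + 1·3 = 3.

3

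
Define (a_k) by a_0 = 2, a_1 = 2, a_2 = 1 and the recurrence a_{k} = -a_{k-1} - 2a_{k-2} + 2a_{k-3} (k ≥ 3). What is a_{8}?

The ordinary generating function has denominator 1 + t + 2t^2 - 2t^3.
Iterating the recurrence: a_0,…,a_{8} = 2, 2, 1, -1, 3, 1, -9, 13, 7.

7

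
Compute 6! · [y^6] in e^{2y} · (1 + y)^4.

8992

The EGF product rule gives c_6 = Σ_{k_1+k_2=6} C(6; k_1,k_2) · ∏ g_i(k_i), where e^{2y} gives (2)^k; (1+y)^4 gives the falling factorial (4)_k.
g_1(k) for k = 0…6: 1, 2, 4, 8, 16, 32, 64.
g_2(k) for k = 0…6: 1, 4, 12, 24, 24, 0, 0.
c_6 = Σ_k C(6,k)·g_1(k)·g_2(6−k) = 15·4·24 + 20·8·24 + 15·16·12 + 6·32·4 + 1·64·1 = 1440 + 3840 + 2880 + 768 + 64 = 8992.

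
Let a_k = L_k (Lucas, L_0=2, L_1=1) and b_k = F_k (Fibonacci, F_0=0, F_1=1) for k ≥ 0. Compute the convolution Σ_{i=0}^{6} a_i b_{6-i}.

The convolution is the x^6 coefficient of A(x)B(x).
Σ = 2·8 + 1·5 + 3·3 + 4·2 + 7·1 + 11·1 + 18·0 = 56.

56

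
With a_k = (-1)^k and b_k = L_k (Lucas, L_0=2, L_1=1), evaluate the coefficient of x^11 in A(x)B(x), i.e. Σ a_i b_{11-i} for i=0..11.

120

This is [x^11] in the product of the two ordinary generating functions.
Σ = 1·199 − 1·123 + 1·76 − 1·47 + 1·29 − 1·18 + 1·11 − 1·7 + 1·4 − 1·3 + 1·1 − 1·2 = 120.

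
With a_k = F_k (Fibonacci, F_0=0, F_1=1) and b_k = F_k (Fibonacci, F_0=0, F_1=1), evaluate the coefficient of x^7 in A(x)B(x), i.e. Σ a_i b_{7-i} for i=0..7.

This is [x^7] in the product of the two ordinary generating functions.
Σ = 0·13 + 1·8 + 1·5 + 2·3 + 3·2 + 5·1 + 8·1 + 13·0 = 38.

38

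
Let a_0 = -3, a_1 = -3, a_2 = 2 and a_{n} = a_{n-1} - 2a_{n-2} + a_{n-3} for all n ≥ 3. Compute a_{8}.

The ordinary generating function has denominator 1 - q + 2q^2 - q^3.
Iterating the recurrence: a_0,…,a_{8} = -3, -3, 2, 5, -2, -10, -1, 17, 9.

9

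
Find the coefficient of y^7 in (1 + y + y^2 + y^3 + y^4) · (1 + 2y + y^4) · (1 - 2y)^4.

(1 + y + y^2 + y^3 + y^4) has coefficients 1,1,1,1,1 for degrees 0…4.
(1 + 2y + y^4) has coefficients 1,2,0,0,1,0,0,0 for degrees 0…7.
Finally multiplying by (1 - 2y)^4, the product of all factors after the first has coefficients 1,-6,8,16,-47,24,24,-32 for degrees 0…7.
[y^7] = 1·(-32) + 1·24 + 1·24 + 1·(-47) + 1·16 = -15.

-15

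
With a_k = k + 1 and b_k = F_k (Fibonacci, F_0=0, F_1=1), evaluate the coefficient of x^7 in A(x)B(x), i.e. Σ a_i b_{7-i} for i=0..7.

79

This is [x^7] in the product of the two ordinary generating functions.
Σ = 1·13 + 2·8 + 3·5 + 4·3 + 5·2 + 6·1 + 7·1 + 8·0 = 79.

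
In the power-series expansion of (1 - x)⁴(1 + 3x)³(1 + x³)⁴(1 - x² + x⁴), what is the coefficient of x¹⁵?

-232

(1 - x)⁴ has coefficients 1,-4,6,-4,1 for degrees 0…4.
(1 + 3x)³ has coefficients 1,9,27,27,0,0,0,0,0,0,0,0,0,0,0,0 for degrees 0…15.
Multiplying by (1 + x³)⁴ gives running coefficients 1,9,27,31,36,108,114,54,162,166,36,108,109,9,27,27 for degrees 0…15.
Finally multiplying by (1 - x² + x⁴), the product of all factors after the first has coefficients 1,9,26,22,10,86,105,-23,84,220,-12,-4,235,67,-46,126 for degrees 0…15.
[x¹⁵] = 1·126 − 4·(-46) + 6·67 − 4·235 + 1·(-4) = -232.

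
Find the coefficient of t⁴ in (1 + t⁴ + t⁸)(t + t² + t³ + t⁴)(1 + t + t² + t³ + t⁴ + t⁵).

4

(1 + t⁴ + t⁸) has coefficients 1,0,0,0,1 for degrees 0…4.
(t + t² + t³ + t⁴) has coefficients 0,1,1,1,1 for degrees 0…4.
Finally multiplying by (1 + t + t² + t³ + t⁴ + t⁵), the product of all factors after the first has coefficients 0,1,2,3,4 for degrees 0…4.
[t⁴] = 1·4 + 1·0 = 4.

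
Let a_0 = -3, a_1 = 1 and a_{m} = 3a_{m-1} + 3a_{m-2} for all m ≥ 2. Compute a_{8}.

-12798

The ordinary generating function has denominator 1 - 3t - 3t^2.
Iterating the recurrence: a_0,…,a_{8} = -3, 1, -6, -15, -63, -234, -891, -3375, -12798.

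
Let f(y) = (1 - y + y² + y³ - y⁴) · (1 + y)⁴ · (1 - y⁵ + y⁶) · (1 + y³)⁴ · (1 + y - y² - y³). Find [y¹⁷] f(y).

(1 - y + y² + y³ - y⁴) has coefficients 1,-1,1,1,-1 for degrees 0…4.
(1 + y)⁴ has coefficients 1,4,6,4,1,0,0,0,0,0,0,0,0,0,0,0,0,0 for degrees 0…17.
Multiplying by (1 - y⁵ + y⁶) gives running coefficients 1,4,6,4,1,-1,-3,-2,2,3,1,0,0,0,0,0,0,0 for degrees 0…17.
Multiplying by (1 + y³)⁴ gives running coefficients 1,4,6,8,17,23,19,26,34,19,15,26,11,0,14,10,-1,7 for degrees 0…17.
Finally multiplying by (1 + y - y² - y³), the product of all factors after the first has coefficients 1,5,9,9,15,26,17,5,18,8,-26,-12,3,-30,-23,13,-5,-18 for degrees 0…17.
[y¹⁷] = 1·(-18) − 1·(-5) + 1·13 + 1·(-23) − 1·(-30) = 7.

7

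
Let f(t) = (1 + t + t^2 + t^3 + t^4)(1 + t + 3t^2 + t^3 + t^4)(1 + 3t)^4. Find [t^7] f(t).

(1 + t + t^2 + t^3 + t^4) has coefficients 1,1,1,1,1 for degrees 0…4.
(1 + t + 3t^2 + t^3 + t^4) has coefficients 1,1,3,1,1,0,0,0 for degrees 0…7.
Finally multiplying by (1 + 3t)^4, the product of all factors after the first has coefficients 1,13,69,199,364,471,405,189 for degrees 0…7.
[t^7] = 1·189 + 1·405 + 1·471 + 1·364 + 1·199 = 1628.

1628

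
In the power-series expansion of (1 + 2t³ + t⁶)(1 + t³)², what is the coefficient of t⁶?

(1 + 2t³ + t⁶) has coefficients 1,0,0,2,0,0,1 for degrees 0…6.
(1 + t³)² has coefficients 1,0,0,2,0,0,1 for degrees 0…6.
[t⁶] = 1·1 + 2·2 + 1·1 = 6.

6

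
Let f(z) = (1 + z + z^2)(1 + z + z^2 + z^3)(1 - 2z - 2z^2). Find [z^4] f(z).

(1 + z + z^2) has coefficients 1,1,1 for degrees 0…2.
(1 + z + z^2 + z^3) has coefficients 1,1,1,1,0 for degrees 0…4.
Finally multiplying by (1 - 2z - 2z^2), the product of all factors after the first has coefficients 1,-1,-3,-3,-4 for degrees 0…4.
[z^4] = 1·(-4) + 1·(-3) + 1·(-3) = -10.

-10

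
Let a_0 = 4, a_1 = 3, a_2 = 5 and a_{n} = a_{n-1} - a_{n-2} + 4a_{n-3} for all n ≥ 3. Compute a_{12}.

The ordinary generating function has denominator 1 - q + q^2 - 4q^3.
Iterating the recurrence: a_0,…,a_{12} = 4, 3, 5, 18, 25, 27, 74, 147, 181, 330, 737, 1131, 1714.

1714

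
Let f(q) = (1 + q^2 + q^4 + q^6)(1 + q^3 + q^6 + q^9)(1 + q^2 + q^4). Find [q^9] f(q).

4

(1 + q^2 + q^4 + q^6) has coefficients 1,0,1,0,1,0,1 for degrees 0…6.
(1 + q^3 + q^6 + q^9) has coefficients 1,0,0,1,0,0,1,0,0,1 for degrees 0…9.
Finally multiplying by (1 + q^2 + q^4), the product of all factors after the first has coefficients 1,0,1,1,1,1,1,1,1,1 for degrees 0…9.
[q^9] = 1·1 + 1·1 + 1·1 + 1·1 = 4.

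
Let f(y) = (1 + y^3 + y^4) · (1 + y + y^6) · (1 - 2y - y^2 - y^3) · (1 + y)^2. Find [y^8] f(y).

-16

(1 + y^3 + y^4) has coefficients 1,0,0,1,1 for degrees 0…4.
(1 + y + y^6) has coefficients 1,1,0,0,0,0,1,0,0 for degrees 0…8.
Multiplying by (1 - 2y - y^2 - y^3) gives running coefficients 1,-1,-3,-2,-1,0,1,-2,-1 for degrees 0…8.
Finally multiplying by (1 + y)^2, the product of all factors after the first has coefficients 1,1,-4,-9,-8,-4,0,0,-4 for degrees 0…8.
[y^8] = 1·(-4) + 1·(-4) + 1·(-8) = -16.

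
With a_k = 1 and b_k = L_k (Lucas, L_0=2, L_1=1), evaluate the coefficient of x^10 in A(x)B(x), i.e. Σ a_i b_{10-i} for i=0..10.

321

This is [x^10] in the product of the two ordinary generating functions.
Σ = 1·123 + 1·76 + 1·47 + 1·29 + 1·18 + 1·11 + 1·7 + 1·4 + 1·3 + 1·1 + 1·2 = 321.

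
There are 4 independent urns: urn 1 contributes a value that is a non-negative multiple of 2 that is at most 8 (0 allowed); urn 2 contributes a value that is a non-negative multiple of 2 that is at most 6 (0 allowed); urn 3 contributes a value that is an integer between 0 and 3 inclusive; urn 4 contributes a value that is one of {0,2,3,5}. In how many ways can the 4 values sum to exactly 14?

The generating function for the choices is (1 + q² + q⁴ + q⁶ + q⁸)·(1 + q² + q⁴ + q⁶)·(1 + q + q² + q³)·(1 + q² + q³ + q⁵); the count is [q¹⁴].
(1 + q² + q⁴ + q⁶ + q⁸) has coefficients 1,0,1,0,1,0,1,0,1 for degrees 0…8.
(1 + q² + q⁴ + q⁶) has coefficients 1,0,1,0,1,0,1,0,0,0,0,0,0,0,0 for degrees 0…14.
Multiplying by (1 + q + q² + q³) gives running coefficients 1,1,2,2,2,2,2,2,1,1,0,0,0,0,0 for degrees 0…14.
Finally multiplying by (1 + q² + q³ + q⁵), the product of all factors after the first has coefficients 1,1,3,4,5,7,7,8,7,7,5,4,3,1,1 for degrees 0…14.
[q¹⁴] = 1·1 + 1·3 + 1·5 + 1·7 + 1·7 = 23.

23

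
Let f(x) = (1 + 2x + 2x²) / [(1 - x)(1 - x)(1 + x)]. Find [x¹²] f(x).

The denominator gives the recurrence a_n = a_(n−1) + a_(n−2) − a_(n−3) for n ≥ 3; the numerator fixes a_0 = 1, a_1 = 3, a_2 = 6.
Iterating: 1, 3, 6, 8, 11, 13, 16, 18, 21, 23, 26, 28, 31, so a_12 = 31.

31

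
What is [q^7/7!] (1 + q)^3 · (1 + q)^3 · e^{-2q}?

The EGF product rule gives c_7 = Σ_{k_1+k_2+k_3=7} C(7; k_1,k_2,k_3) · ∏ g_i(k_i), where (1+q)^3 gives the falling factorial (3)_k; (1+q)^3 gives the falling factorial (3)_k; e^{-2q} gives (-2)^k.
g_1(k) for k = 0…7: 1, 3, 6, 6, 0, 0, 0, 0.
g_2(k) for k = 0…7: 1, 3, 6, 6, 0, 0, 0, 0.
g_3(k) for k = 0…7: 1, -2, 4, -8, 16, -32, 64, -128.
First combine the last two factors: h(k) = Σ_j C(k,j)·g_2(j)·g_3(k−j) for k = 0…7: 1, 1, -2, -2, 16, -32, -32, 544.
c_7 = Σ_k C(7,k)·g_1(k)·h(7−k) = 1·1·544 + 7·3·(-32) + 21·6·(-32) + 35·6·16 = 544 − 672 − 4032 + 3360 = -800.

-800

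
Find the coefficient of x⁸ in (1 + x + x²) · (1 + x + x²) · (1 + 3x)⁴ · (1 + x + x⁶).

(1 + x + x²) has coefficients 1,1,1 for degrees 0…2.
(1 + x + x²) has coefficients 1,1,1,0,0,0,0,0,0 for degrees 0…8.
Multiplying by (1 + 3x)⁴ gives running coefficients 1,13,67,174,243,189,81,0,0 for degrees 0…8.
Finally multiplying by (1 + x + x⁶), the product of all factors after the first has coefficients 1,14,80,241,417,432,271,94,67 for degrees 0…8.
[x⁸] = 1·67 + 1·94 + 1·271 = 432.

432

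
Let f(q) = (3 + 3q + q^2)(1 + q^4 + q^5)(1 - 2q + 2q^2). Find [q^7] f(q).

5

(3 + 3q + q^2) has coefficients 3,3,1 for degrees 0…2.
(1 + q^4 + q^5) has coefficients 1,0,0,0,1,1,0,0 for degrees 0…7.
Finally multiplying by (1 - 2q + 2q^2), the product of all factors after the first has coefficients 1,-2,2,0,1,-1,0,2 for degrees 0…7.
[q^7] = 3·2 + 3·0 + 1·(-1) = 5.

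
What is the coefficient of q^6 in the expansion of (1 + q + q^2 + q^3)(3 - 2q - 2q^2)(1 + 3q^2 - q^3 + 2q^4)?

-13

(1 + q + q^2 + q^3) has coefficients 1,1,1,1 for degrees 0…3.
(3 - 2q - 2q^2) has coefficients 3,-2,-2,0,0,0,0 for degrees 0…6.
Finally multiplying by (1 + 3q^2 - q^3 + 2q^4), the product of all factors after the first has coefficients 3,-2,7,-9,2,-2,-4 for degrees 0…6.
[q^6] = 1·(-4) + 1·(-2) + 1·2 + 1·(-9) = -13.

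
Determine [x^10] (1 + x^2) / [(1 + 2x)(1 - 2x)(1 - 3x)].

117074

Partial fractions give a closed form: a_n = (1/4)·(-2)^n + (-5/4)·2^n + (2)·3^n.
At n = 10: a_10 = 117074.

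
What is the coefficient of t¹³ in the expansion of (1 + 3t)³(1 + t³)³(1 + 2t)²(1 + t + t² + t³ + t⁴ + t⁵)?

(1 + 3t)³ has coefficients 1,9,27,27 for degrees 0…3.
(1 + t³)³ has coefficients 1,0,0,3,0,0,3,0,0,1,0,0,0,0 for degrees 0…13.
Multiplying by (1 + 2t)² gives running coefficients 1,4,4,3,12,12,3,12,12,1,4,4,0,0 for degrees 0…13.
Finally multiplying by (1 + t + t² + t³ + t⁴ + t⁵), the product of all factors after the first has coefficients 1,5,9,12,24,36,38,46,54,52,44,36,33,21 for degrees 0…13.
[t¹³] = 1·21 + 9·33 + 27·36 + 27·44 = 2478.

2478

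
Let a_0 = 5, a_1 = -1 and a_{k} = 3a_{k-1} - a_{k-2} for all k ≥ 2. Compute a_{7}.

-1097

The ordinary generating function has denominator 1 - 3x + x^2.
Iterating the recurrence: a_0,…,a_{7} = 5, -1, -8, -23, -61, -160, -419, -1097.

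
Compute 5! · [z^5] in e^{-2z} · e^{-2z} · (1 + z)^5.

-104

The EGF product rule gives c_5 = Σ_{k_1+k_2+k_3=5} C(5; k_1,k_2,k_3) · ∏ g_i(k_i), where e^{-2z} gives (-2)^k; e^{-2z} gives (-2)^k; (1+z)^5 gives the falling factorial (5)_k.
g_1(k) for k = 0…5: 1, -2, 4, -8, 16, -32.
g_2(k) for k = 0…5: 1, -2, 4, -8, 16, -32.
g_3(k) for k = 0…5: 1, 5, 20, 60, 120, 120.
First combine the last two factors: h(k) = Σ_j C(k,j)·g_2(j)·g_3(k−j) for k = 0…5: 1, 3, 4, -8, -24, 88.
c_5 = Σ_k C(5,k)·g_1(k)·h(5−k) = 1·1·88 + 5·(-2)·(-24) + 10·4·(-8) + 10·(-8)·4 + 5·16·3 + 1·(-32)·1 = 88 + 240 − 320 − 320 + 240 − 32 = -104.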